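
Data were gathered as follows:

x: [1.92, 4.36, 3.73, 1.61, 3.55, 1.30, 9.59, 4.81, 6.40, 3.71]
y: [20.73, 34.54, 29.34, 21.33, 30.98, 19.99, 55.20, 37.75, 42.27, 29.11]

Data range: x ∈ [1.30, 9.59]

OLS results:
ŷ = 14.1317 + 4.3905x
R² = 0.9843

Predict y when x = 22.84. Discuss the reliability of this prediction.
The equation gives ŷ = 114.4107; however x = 22.84 is 13.25 units above the observed range, so this extrapolated value should not be trusted.

Prediction calculation:
ŷ = 14.1317 + 4.3905 × 22.84
ŷ = 114.4107

Reliability:
- Data range: x ∈ [1.30, 9.59]
- Prediction point: x = 22.84 is 13.25 units above the observed range → this is EXTRAPOLATION, not interpolation

Why that matters here:
- The standard error of prediction grows with (x − x̄)², and x = 22.84 is far from x̄ = 4.10
- R² describes fit only over the sampled x values; it says nothing about behaviour beyond them

Report the number if required, but flag clearly that it is an extrapolation.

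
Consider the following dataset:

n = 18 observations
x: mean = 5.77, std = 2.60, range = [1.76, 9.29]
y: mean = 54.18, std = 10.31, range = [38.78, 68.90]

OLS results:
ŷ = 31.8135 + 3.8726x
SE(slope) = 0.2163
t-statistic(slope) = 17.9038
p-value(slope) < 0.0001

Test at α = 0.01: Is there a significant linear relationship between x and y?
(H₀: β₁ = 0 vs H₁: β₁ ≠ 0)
Since p-value < 0.0001 < α = 0.01, reject H₀ — the slope is significantly different from 0.

Hypothesis test for the slope coefficient:

H₀: β₁ = 0 (no linear relationship)
H₁: β₁ ≠ 0 (linear relationship exists)

Test statistic: t = β̂₁ / SE(β̂₁) = 3.8726 / 0.2163 = 17.9038

The p-value (<0.0001) is the probability, under H₀, of a t-statistic at least as extreme as |t| = 17.9038 (two-sided, df = n − 2 = 16).

Decision rule: reject H₀ if p-value < α.
p-value < 0.0001 < α = 0.01 → reject H₀.

At α = 0.01 the data do provide convincing evidence of a nonzero slope.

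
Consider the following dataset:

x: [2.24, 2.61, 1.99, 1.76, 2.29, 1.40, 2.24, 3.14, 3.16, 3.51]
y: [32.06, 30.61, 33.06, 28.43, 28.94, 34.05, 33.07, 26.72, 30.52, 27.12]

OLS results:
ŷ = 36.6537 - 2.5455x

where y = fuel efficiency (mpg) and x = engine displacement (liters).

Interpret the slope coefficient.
On average, fuel efficiency is about 2.5455 mpg lower for every extra liter of engine displacement.

The slope β₁ = -2.5455 gives the rate at which the fitted fuel efficiency changes with engine displacement.

Interpretation:
- Engine displacement up by 1 liter → predicted fuel efficiency decreases by 2.5455 mpg
- This is a linear approximation: the same per-unit change is assumed across the whole observed x range
- The slope describes association in these data, not necessarily a causal effect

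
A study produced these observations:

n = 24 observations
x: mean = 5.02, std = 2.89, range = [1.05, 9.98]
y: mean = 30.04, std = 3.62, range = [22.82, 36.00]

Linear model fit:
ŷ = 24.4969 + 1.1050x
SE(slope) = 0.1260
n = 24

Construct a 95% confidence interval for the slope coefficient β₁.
The 95% CI for β₁ is (0.8437, 1.3663)

Confidence interval for the slope:

The 95% CI for β₁ is: β̂₁ ± t*(α/2, n-2) × SE(β̂₁)

Step 1: Find critical t-value
- Confidence level = 0.95
- Degrees of freedom = n - 2 = 24 - 2 = 22
- t*(α/2, 22) = 2.0739

Step 2: Calculate margin of error
Margin = 2.0739 × 0.1260 = 0.2613

Step 3: Construct interval
CI = 1.1050 ± 0.2613
CI = (0.8437, 1.3663)

Interpretation: each one-unit increase in x is associated with a change in mean y of between 0.8437 and 1.3663, with 95% confidence.
The interval does not include 0, suggesting a significant linear relationship.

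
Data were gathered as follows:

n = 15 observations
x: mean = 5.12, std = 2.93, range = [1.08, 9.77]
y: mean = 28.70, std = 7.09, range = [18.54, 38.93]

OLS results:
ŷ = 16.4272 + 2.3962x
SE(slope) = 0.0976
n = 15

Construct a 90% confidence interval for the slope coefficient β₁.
The 90% CI for β₁ is (2.2234, 2.5690)

Confidence interval for the slope:

The 90% CI for β₁ is: β̂₁ ± t*(α/2, n-2) × SE(β̂₁)

Step 1: Find critical t-value
- Confidence level = 0.9
- Degrees of freedom = n - 2 = 15 - 2 = 13
- t*(α/2, 13) = 1.7709

Step 2: Calculate margin of error
Margin = 1.7709 × 0.0976 = 0.1728

Step 3: Construct interval
CI = 2.3962 ± 0.1728
CI = (2.2234, 2.5690)

Interpretation: each one-unit increase in x is associated with a change in mean y of between 2.2234 and 2.5690, with 90% confidence.
The interval does not include 0, suggesting a significant linear relationship.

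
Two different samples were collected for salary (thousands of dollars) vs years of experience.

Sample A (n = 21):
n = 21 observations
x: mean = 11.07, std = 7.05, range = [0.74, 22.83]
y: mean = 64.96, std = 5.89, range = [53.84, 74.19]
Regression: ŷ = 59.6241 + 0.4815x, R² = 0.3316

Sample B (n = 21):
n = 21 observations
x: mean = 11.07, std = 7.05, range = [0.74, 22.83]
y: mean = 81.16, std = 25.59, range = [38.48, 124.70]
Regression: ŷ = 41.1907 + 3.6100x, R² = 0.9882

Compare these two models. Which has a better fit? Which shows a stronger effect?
Model B has the better fit (R² = 0.9882 vs 0.3316). Model B shows the stronger effect (|β₁| = 3.6100 vs 0.4815).

Model Comparison:

Goodness of fit (R²):
- Model A: R² = 0.3316 → 33.16% of variance in salary explained
- Model B: R² = 0.9882 → 98.82% of variance in salary explained
- 0.9882 > 0.3316 → Model B has the better fit

Which has the larger per-year effect? (|β₁|)
- Model A: β₁ = 0.4815 → predicted salary rises 0.4815 thousand dollars per additional year of experience
- Model B: β₁ = 3.6100 → predicted salary rises 3.6100 thousand dollars per additional year of experience
- |0.4815| < |3.6100| → Model B shows the stronger marginal effect

Notes:
- The two samples could reflect different populations, time periods, or measurement quality.
- A better fit (higher R²) doesn't necessarily mean a more important relationship.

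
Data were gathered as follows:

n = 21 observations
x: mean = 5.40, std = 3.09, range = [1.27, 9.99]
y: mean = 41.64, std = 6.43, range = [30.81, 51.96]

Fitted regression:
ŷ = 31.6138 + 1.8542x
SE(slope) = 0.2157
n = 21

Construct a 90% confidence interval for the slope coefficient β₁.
The 90% CI for β₁ is (1.4812, 2.2272)

Confidence interval for the slope:

The 90% CI for β₁ is: β̂₁ ± t*(α/2, n-2) × SE(β̂₁)

Step 1: Find critical t-value
- Confidence level = 0.9
- Degrees of freedom = n - 2 = 21 - 2 = 19
- t*(α/2, 19) = 1.7291

Step 2: Calculate margin of error
Margin = 1.7291 × 0.2157 = 0.3730

Step 3: Construct interval
CI = 1.8542 ± 0.3730
CI = (1.4812, 2.2272)

Interpretation: each one-unit increase in x is associated with a change in mean y of between 1.4812 and 2.2272, with 90% confidence.
Both endpoints are positive, so the data support a genuinely positive slope at this confidence level.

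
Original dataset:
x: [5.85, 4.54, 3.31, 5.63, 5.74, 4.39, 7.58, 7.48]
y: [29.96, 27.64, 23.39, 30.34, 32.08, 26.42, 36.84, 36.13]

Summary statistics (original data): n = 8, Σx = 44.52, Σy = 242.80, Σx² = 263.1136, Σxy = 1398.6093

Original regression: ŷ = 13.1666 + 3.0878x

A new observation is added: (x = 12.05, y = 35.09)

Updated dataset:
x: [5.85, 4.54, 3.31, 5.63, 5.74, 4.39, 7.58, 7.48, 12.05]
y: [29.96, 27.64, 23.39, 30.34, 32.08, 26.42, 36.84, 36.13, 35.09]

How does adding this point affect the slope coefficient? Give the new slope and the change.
New slope β₁ = 1.4173 versus 3.0878 before: a change of -1.6705 (-54.1%).

The new point has HIGH LEVERAGE: x = 12.05 is far from the original mean x̄ = 44.52/8 ≈ 5.57 (original range [3.31, 7.58]).

Step 1: Update the sums with the new point (n goes from 8 to 9)
Σx  = 44.52 + 12.05 = 56.57
Σy  = 242.80 + 35.09 = 277.89
Σx² = 263.1136 + 12.05² = 263.1136 + 145.2025 = 408.3161
Σxy = 1398.6093 + 12.05×35.09 = 1398.6093 + 422.8345 = 1821.4438

Step 2: Recompute the slope with b₁ = (nΣxy − ΣxΣy) / (nΣx² − (Σx)²)
Numerator   = 9×1821.4438 − 56.57×277.89 = 16392.9942 − 15720.2373 = 672.7569
Denominator = 9×408.3161 − 56.57² = 3674.8449 − 3200.1649 = 474.6800
b₁(new) = 672.7569 / 474.6800 = 1.4173

(Same formula on the original sums: (8×1398.6093 − 44.52×242.80) / (8×263.1136 − 44.52²) = 379.4184 / 122.8784 = 3.0878, matching the given fit.)

Step 3: Change in slope
Δβ₁ = 1.4173 − 3.0878 = -1.6705
Relative change = -1.6705 / 3.0878 × 100% = -54.1%
→ the slope decreases when the point is added.

Because the point sits below the extension of the original line at a high-leverage x, it tilts the fit down.
In practice: check such a point for data-entry or measurement error.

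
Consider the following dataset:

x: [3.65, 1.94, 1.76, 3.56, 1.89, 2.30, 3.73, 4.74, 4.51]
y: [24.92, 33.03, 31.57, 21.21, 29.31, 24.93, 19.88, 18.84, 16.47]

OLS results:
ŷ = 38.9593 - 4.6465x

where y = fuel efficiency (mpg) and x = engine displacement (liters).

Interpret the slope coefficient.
On average, fuel efficiency is about 4.6465 mpg lower for every extra liter of engine displacement.

β₁ = -4.6465 is the change in predicted fuel efficiency (mpg) per additional liter of engine displacement.

Interpretation:
- Engine displacement up by 1 liter → predicted fuel efficiency decreases by 4.6465 mpg
- This is a linear approximation: the same per-unit change is assumed across the whole observed x range

The intercept β₀ = 38.9593 is the predicted fuel efficiency when engine displacement = 0; since the smallest observed x is 1.76, this is an extrapolation and mainly anchors the line.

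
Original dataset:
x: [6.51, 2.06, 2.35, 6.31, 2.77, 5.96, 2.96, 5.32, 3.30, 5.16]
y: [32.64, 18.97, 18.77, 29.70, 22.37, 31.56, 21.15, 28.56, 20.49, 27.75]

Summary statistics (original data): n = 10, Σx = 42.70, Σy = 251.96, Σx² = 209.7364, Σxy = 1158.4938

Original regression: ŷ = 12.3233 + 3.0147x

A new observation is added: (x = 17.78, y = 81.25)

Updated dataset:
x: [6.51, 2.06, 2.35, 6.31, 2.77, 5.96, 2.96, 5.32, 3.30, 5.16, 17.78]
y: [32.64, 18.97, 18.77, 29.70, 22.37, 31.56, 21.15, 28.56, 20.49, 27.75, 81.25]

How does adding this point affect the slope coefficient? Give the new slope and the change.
Adding the point moves β₁ from 3.0147 to 3.9883, i.e. it increases by 0.9736 (+32.3%).

The new point has HIGH LEVERAGE: x = 17.78 is far from the original mean x̄ = 42.70/10 ≈ 4.27 (original range [2.06, 6.51]).

Step 1: Update the sums with the new point (n goes from 10 to 11)
Σx  = 42.70 + 17.78 = 60.48
Σy  = 251.96 + 81.25 = 333.21
Σx² = 209.7364 + 17.78² = 209.7364 + 316.1284 = 525.8648
Σxy = 1158.4938 + 17.78×81.25 = 1158.4938 + 1444.6250 = 2603.1188

Step 2: Recompute the slope with b₁ = (nΣxy − ΣxΣy) / (nΣx² − (Σx)²)
Numerator   = 11×2603.1188 − 60.48×333.21 = 28634.3068 − 20152.5408 = 8481.7660
Denominator = 11×525.8648 − 60.48² = 5784.5128 − 3657.8304 = 2126.6824
b₁(new) = 8481.7660 / 2126.6824 = 3.9883

(Same formula on the original sums: (10×1158.4938 − 42.70×251.96) / (10×209.7364 − 42.70²) = 826.2460 / 274.0740 = 3.0147, matching the given fit.)

Step 3: Change in slope
Δβ₁ = 3.9883 − 3.0147 = +0.9736
Relative change = +0.9736 / 3.0147 × 100% = +32.3%
→ the slope increases when the point is added.

Because the point sits above the extension of the original line at a high-leverage x, it tilts the fit up.
In practice: check such a point for data-entry or measurement error.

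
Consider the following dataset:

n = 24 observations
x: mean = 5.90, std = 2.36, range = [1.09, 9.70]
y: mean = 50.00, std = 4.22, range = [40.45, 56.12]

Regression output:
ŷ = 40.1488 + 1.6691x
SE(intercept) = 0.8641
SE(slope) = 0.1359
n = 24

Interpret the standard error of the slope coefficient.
The slope 1.6691 is pinned down to within about ±0.1359 (one SE) by these data — relative uncertainty 8.1%, i.e. precise.

What SE measures:
- The standard error quantifies the sampling variability of the coefficient estimate
- It is the estimated standard deviation of β̂₁ across hypothetical repeated samples of the same size
- Smaller SE → more precise estimate

Relative precision:
- SE / |β̂₁| = 0.1359 / 1.6691 = 8.1%
- Rule of thumb (under 20%: precise; 20% to under 50%: moderately precise; 50% or more: imprecise) → precise

Link to the t-test: t = β̂₁ / SE(β̂₁) = 1.6691 / 0.1359 = 12.2818, the statistic for H₀: β₁ = 0.

What drives SE(β̂₁): larger n (here n = 24) → smaller SE; wider spread of x values → smaller SE; more residual scatter → larger SE.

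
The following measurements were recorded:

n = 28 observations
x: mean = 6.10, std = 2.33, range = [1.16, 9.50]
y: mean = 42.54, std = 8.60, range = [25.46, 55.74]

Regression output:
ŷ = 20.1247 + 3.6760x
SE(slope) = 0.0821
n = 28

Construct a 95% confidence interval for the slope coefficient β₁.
The 95% CI for β₁ is (3.5072, 3.8448)

Confidence interval for the slope:

The 95% CI for β₁ is: β̂₁ ± t*(α/2, n-2) × SE(β̂₁)

Step 1: Find critical t-value
- Confidence level = 0.95
- Degrees of freedom = n - 2 = 28 - 2 = 26
- t*(α/2, 26) = 2.0555

Step 2: Calculate margin of error
Margin = 2.0555 × 0.0821 = 0.1688

Step 3: Construct interval
CI = 3.6760 ± 0.1688
CI = (3.5072, 3.8448)

Interpretation: each one-unit increase in x is associated with a change in mean y of between 3.5072 and 3.8448, with 95% confidence.
The interval does not include 0, suggesting a significant linear relationship.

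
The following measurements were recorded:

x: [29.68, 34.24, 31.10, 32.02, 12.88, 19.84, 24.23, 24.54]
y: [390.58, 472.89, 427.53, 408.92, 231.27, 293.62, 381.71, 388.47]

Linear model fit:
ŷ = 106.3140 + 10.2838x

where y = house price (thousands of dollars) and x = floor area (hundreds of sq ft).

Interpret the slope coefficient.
For each additional hundred sq ft of floor area, predicted house price increases by approximately 10.2838 thousand dollars.

β₁ = 10.2838 is the change in predicted house price (thousand dollars) per additional hundred sq ft of floor area.

Interpretation:
- Floor area up by 1 hundred sq ft → predicted house price increases by 10.2838 thousand dollars
- This is a linear approximation: the same per-unit change is assumed across the whole observed x range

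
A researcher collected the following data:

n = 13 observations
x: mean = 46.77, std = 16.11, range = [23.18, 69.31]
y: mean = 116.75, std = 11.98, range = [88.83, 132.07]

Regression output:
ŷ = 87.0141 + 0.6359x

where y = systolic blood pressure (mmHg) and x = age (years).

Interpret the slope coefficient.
On average, blood pressure is about 0.6359 mmHg higher for every extra year of age.

β₁ = 0.6359 is the change in predicted blood pressure (mmHg) per additional year of age.

Interpretation:
- Age up by 1 year → predicted blood pressure increases by 0.6359 mmHg
- The effect is assumed constant over the observed range of x (linearity)

The intercept β₀ = 87.0141 is the predicted blood pressure when age = 0; since the smallest observed x is 23.18, this is an extrapolation and mainly anchors the line.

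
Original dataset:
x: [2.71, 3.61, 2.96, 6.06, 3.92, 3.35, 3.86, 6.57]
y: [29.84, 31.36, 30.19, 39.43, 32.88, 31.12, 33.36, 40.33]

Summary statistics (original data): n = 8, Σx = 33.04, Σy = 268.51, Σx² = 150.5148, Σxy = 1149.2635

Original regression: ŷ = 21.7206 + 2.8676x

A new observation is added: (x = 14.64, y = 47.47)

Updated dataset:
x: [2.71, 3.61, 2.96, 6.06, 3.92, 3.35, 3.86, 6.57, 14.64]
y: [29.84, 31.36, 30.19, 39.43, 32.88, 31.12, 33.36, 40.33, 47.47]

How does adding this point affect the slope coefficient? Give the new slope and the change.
The slope changes from 2.8676 to 1.5166 (change of -1.3510, or -47.1%).

x = 14.64 lies well outside the original x-range [2.71, 6.57] (x̄ ≈ 4.13), so this observation has high leverage and can move the slope substantially.

Step 1: Update the sums with the new point (n goes from 8 to 9)
Σx  = 33.04 + 14.64 = 47.68
Σy  = 268.51 + 47.47 = 315.98
Σx² = 150.5148 + 14.64² = 150.5148 + 214.3296 = 364.8444
Σxy = 1149.2635 + 14.64×47.47 = 1149.2635 + 694.9608 = 1844.2243

Step 2: Recompute the slope with b₁ = (nΣxy − ΣxΣy) / (nΣx² − (Σx)²)
Numerator   = 9×1844.2243 − 47.68×315.98 = 16598.0187 − 15065.9264 = 1532.0923
Denominator = 9×364.8444 − 47.68² = 3283.5996 − 2273.3824 = 1010.2172
b₁(new) = 1532.0923 / 1010.2172 = 1.5166

(Same formula on the original sums: (8×1149.2635 − 33.04×268.51) / (8×150.5148 − 33.04²) = 322.5376 / 112.4768 = 2.8676, matching the given fit.)

Step 3: Change in slope
Δβ₁ = 1.5166 − 2.8676 = -1.3510
Relative change = -1.3510 / 2.8676 × 100% = -47.1%
→ the slope decreases when the point is added.

Because the point sits below the extension of the original line at a high-leverage x, it tilts the fit down.
In practice: examine leverage (hᵢ) and Cook's distance rather than deleting it automatically; refit with and without it and report both if conclusions differ.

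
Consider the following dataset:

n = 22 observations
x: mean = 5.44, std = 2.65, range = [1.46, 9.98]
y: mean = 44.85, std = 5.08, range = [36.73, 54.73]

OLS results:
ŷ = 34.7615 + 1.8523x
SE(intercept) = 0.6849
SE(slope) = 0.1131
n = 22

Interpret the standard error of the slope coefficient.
The slope 1.8523 is pinned down to within about ±0.1131 (one SE) by these data — relative uncertainty 6.1%, i.e. precise.

What SE measures:
- The standard error quantifies the sampling variability of the coefficient estimate
- It is the estimated standard deviation of β̂₁ across hypothetical repeated samples of the same size
- Smaller SE → more precise estimate

Relative precision:
- SE / |β̂₁| = 0.1131 / 1.8523 = 6.1%
- Rule of thumb (under 20%: precise; 20% to under 50%: moderately precise; 50% or more: imprecise) → precise

Link to the t-test: t = β̂₁ / SE(β̂₁) = 1.8523 / 0.1131 = 16.3775, the statistic for H₀: β₁ = 0.

What drives SE(β̂₁): larger n (here n = 22) → smaller SE; wider spread of x values → smaller SE.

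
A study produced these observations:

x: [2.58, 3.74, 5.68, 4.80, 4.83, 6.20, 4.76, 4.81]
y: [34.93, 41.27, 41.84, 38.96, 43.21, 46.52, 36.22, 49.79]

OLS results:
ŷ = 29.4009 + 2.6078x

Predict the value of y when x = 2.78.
ŷ = 36.6506

Plug x = 2.78 into the fitted line:

ŷ = 29.4009 + 2.6078 × 2.78
ŷ = 29.4009 + 7.2497
ŷ = 36.6506

This is a point prediction; actual observations scatter around it by roughly the residual standard deviation.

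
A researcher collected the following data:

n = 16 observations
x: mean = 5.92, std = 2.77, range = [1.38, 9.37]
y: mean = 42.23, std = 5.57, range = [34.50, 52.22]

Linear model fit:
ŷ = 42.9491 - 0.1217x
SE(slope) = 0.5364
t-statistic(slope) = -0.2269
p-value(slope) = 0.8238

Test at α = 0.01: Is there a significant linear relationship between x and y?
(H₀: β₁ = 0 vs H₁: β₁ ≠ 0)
p-value = 0.8238 ≥ α = 0.01, so we fail to reject H₀. The relationship is not significant.

Hypothesis test for the slope coefficient:

H₀: β₁ = 0 (no linear relationship)
H₁: β₁ ≠ 0 (linear relationship exists)

Test statistic: t = β̂₁ / SE(β̂₁) = -0.1217 / 0.5364 = -0.2269

The p-value (0.8238) is the probability, under H₀, of a t-statistic at least as extreme as |t| = 0.2269 (two-sided, df = n − 2 = 14).

Decision rule: reject H₀ if p-value < α.
p-value = 0.8238 ≥ α = 0.01 → fail to reject H₀.

Conclusion: the linear association between x and y is not significant at the 1% level.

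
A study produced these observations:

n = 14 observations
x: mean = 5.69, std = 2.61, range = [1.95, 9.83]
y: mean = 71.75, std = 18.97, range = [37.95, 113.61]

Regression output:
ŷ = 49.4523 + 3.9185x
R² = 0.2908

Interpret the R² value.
The model explains 29.08% of the variance in y (R² = 0.2908), leaving 70.92% unexplained; the fit is weak.

The coefficient of determination R² is the fraction of the total variation in y that the fitted line accounts for.

Here R² = 0.2908:
- Explained: 29.08% of the variation in y
- Unexplained (residual): 100% − 29.08% = 70.92%
- Rule of thumb (below 0.3 weak; 0.3 to below 0.7 moderate; 0.7 and above strong) → weak

Note: R² never decreases when predictors are added, so it should not be used alone to compare models of different size.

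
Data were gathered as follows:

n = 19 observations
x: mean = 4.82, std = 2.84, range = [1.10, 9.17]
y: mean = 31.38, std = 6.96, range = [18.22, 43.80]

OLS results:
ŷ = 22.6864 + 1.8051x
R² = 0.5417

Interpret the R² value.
The model explains 54.17% of the variance in y (R² = 0.5417), leaving 45.83% unexplained; the fit is moderate.

The coefficient of determination R² is the fraction of the total variation in y that the fitted line accounts for.

Here R² = 0.5417:
- Explained: 54.17% of the variation in y
- Unexplained (residual): 100% − 54.17% = 45.83%
- Rule of thumb (below 0.3 weak; 0.3 to below 0.7 moderate; 0.7 and above strong) → moderate

Note: R² never decreases when predictors are added, so it should not be used alone to compare models of different size.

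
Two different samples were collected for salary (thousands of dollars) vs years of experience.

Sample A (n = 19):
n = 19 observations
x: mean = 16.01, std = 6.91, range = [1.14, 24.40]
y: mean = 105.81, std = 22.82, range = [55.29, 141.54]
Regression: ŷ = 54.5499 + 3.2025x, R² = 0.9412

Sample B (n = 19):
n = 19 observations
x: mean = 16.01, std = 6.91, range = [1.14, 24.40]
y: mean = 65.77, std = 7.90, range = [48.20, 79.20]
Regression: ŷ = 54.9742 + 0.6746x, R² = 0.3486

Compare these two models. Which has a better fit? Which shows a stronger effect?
Model A has the better fit (R² = 0.9412 vs 0.3486). Model A shows the stronger effect (|β₁| = 3.2025 vs 0.6746).

Model Comparison:

Goodness of fit (R²):
- Model A: R² = 0.9412 → 94.12% of variance in salary explained
- Model B: R² = 0.3486 → 34.86% of variance in salary explained
- 0.9412 > 0.3486 → Model A has the better fit

Effect size (slope magnitude):
- Model A: β₁ = 3.2025 → predicted salary rises 3.2025 thousand dollars per additional year of experience
- Model B: β₁ = 0.6746 → predicted salary rises 0.6746 thousand dollars per additional year of experience
- |3.2025| > |0.6746| → Model A shows the stronger marginal effect

Note: The two samples could reflect different populations, time periods, or measurement quality.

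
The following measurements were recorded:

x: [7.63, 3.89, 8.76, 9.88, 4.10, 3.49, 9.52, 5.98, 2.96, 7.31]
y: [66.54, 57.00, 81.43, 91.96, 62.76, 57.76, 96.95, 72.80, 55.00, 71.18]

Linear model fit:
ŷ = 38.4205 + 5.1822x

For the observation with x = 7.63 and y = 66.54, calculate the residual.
Residual = -11.4207

The residual is the difference between the actual value and the predicted value:

Residual = y - ŷ

Step 1: Calculate predicted value
ŷ = 38.4205 + 5.1822 × 7.63
ŷ = 77.9607

Step 2: Calculate residual
Residual = 66.54 - 77.9607
Residual = -11.4207

Interpretation: the model overestimates the actual value by 11.4207 at this point (negative residual → observation lies below the fitted line).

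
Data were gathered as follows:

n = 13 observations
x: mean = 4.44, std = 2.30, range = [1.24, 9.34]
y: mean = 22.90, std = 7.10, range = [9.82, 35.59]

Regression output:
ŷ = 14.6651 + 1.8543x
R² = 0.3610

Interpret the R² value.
R² = 0.3610 means 36.10% of the variation in y is explained by the linear relationship with x. This indicates a moderate fit.

R² = 1 − SS_res/SS_tot compares the residual scatter to the total scatter of y about its mean.

Here R² = 0.3610:
- Explained: 36.10% of the variation in y
- Unexplained (residual): 100% − 36.10% = 63.90%
- Rule of thumb (below 0.3 weak; 0.3 to below 0.7 moderate; 0.7 and above strong) → moderate

Equivalently, for simple linear regression R² = r², so |r| = √0.3610 ≈ 0.6008.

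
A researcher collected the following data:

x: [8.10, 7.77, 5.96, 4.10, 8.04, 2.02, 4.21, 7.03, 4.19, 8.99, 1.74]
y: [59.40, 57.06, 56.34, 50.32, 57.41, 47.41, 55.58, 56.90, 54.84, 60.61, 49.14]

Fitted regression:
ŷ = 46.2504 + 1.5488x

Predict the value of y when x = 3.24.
ŷ = 51.2685

x = 3.24 lies inside the observed range [1.74, 8.99], so the fitted equation applies directly:

ŷ = 46.2504 + 1.5488 × 3.24
ŷ = 46.2504 + 5.0181
ŷ = 51.2685

This is the fitted mean response at that x — an individual observation would come with a wider prediction interval.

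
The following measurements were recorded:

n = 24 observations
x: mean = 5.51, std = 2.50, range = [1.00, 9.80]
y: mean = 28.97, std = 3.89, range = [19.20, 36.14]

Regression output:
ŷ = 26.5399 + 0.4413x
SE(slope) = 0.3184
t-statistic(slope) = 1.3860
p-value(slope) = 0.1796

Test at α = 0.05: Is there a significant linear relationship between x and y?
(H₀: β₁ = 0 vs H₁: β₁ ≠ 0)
Since p-value = 0.1796 ≥ α = 0.05, fail to reject H₀ — the slope is not significantly different from 0.

Hypothesis test for the slope coefficient:

H₀: β₁ = 0 (no linear relationship)
H₁: β₁ ≠ 0 (linear relationship exists)

Test statistic: t = β̂₁ / SE(β̂₁) = 0.4413 / 0.3184 = 1.3860

p = 0.1796: how often a slope estimate this far from 0 (in SE units) would arise by chance if β₁ were truly 0.

Decision rule: reject H₀ if p-value < α.
p-value = 0.1796 ≥ α = 0.05 → fail to reject H₀.

At α = 0.05 the data do not provide convincing evidence of a nonzero slope.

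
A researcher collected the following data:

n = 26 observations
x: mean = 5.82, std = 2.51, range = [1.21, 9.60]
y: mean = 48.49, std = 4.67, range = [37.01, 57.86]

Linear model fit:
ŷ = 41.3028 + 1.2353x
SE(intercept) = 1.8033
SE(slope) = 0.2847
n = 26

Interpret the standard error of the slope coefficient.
SE(slope) = 0.2847 measures the uncertainty in the estimated slope. The coefficient is estimated with moderate precision (SE/|β̂₁| = 23.0%).

What SE measures:
- The standard error quantifies the sampling variability of the coefficient estimate
- It is the estimated standard deviation of β̂₁ across hypothetical repeated samples of the same size
- Smaller SE → more precise estimate

Relative precision:
- SE / |β̂₁| = 0.2847 / 1.2353 = 23.0%
- Rule of thumb (under 20%: precise; 20% to under 50%: moderately precise; 50% or more: imprecise) → moderately precise

Link to the t-test: t = β̂₁ / SE(β̂₁) = 1.2353 / 0.2847 = 4.3390, the statistic for H₀: β₁ = 0.

What drives SE(β̂₁): larger n (here n = 26) → smaller SE.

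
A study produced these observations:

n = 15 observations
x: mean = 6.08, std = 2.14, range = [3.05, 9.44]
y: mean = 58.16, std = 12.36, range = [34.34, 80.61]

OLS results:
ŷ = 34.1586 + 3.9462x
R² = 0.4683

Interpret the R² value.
About 46.83% of the variability in y is accounted for by the regression on x (R² = 0.4683) — a moderate linear fit.

The coefficient of determination R² is the fraction of the total variation in y that the fitted line accounts for.

Here R² = 0.4683:
- Explained: 46.83% of the variation in y
- Unexplained (residual): 100% − 46.83% = 53.17%
- Rule of thumb (below 0.3 weak; 0.3 to below 0.7 moderate; 0.7 and above strong) → moderate

Note: R² says nothing about causation, and a high R² does not by itself mean the linear form is appropriate — check the residuals.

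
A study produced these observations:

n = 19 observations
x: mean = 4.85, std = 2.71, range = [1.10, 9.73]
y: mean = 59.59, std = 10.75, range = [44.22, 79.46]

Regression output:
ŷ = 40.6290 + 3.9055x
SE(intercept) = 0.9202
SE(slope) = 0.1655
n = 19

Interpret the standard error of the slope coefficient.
SE(slope) = 0.1655 measures the uncertainty in the estimated slope. The coefficient is estimated precisely (SE/|β̂₁| = 4.2%).

SE(β̂₁) = 0.1655 says: if we drew many samples of n = 19 from the same population and refit each time, the fitted slopes would scatter with a standard deviation of roughly 0.1655 around the true β₁.

Relative precision:
- SE / |β̂₁| = 0.1655 / 3.9055 = 4.2%
- Rule of thumb (under 20%: precise; 20% to under 50%: moderately precise; 50% or more: imprecise) → precise

Link to interval estimation: a confidence interval for β₁ is β̂₁ ± t* × 0.1655, so SE sets the half-width per unit of t*.

What drives SE(β̂₁): larger n (here n = 19) → smaller SE; wider spread of x values → smaller SE.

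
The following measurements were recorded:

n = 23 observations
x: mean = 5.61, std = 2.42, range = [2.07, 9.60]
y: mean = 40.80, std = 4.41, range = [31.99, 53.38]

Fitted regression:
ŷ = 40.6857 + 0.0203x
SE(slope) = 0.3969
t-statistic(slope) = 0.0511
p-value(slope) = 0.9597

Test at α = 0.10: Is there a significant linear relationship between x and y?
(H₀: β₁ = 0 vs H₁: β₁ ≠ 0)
Since p-value = 0.9597 ≥ α = 0.10, fail to reject H₀ — the slope is not significantly different from 0.

Hypothesis test for the slope coefficient:

H₀: β₁ = 0 (no linear relationship)
H₁: β₁ ≠ 0 (linear relationship exists)

Test statistic: t = β̂₁ / SE(β̂₁) = 0.0203 / 0.3969 = 0.0511

With df = 21, the two-sided p-value for |t| = 0.0511 is 0.9597.

Decision rule: reject H₀ if p-value < α.
p-value = 0.9597 ≥ α = 0.10 → fail to reject H₀.

Conclusion: the linear association between x and y is not significant at the 10% level.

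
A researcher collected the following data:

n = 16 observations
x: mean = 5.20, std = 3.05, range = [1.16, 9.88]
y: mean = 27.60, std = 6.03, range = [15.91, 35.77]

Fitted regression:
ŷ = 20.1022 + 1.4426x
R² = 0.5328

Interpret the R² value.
The model explains 53.28% of the variance in y (R² = 0.5328), leaving 46.72% unexplained; the fit is moderate.

R² = 1 − SS_res/SS_tot compares the residual scatter to the total scatter of y about its mean.

Here R² = 0.5328:
- Explained: 53.28% of the variation in y
- Unexplained (residual): 100% − 53.28% = 46.72%
- Rule of thumb (below 0.3 weak; 0.3 to below 0.7 moderate; 0.7 and above strong) → moderate

Note: R² says nothing about causation, and a high R² does not by itself mean the linear form is appropriate — check the residuals.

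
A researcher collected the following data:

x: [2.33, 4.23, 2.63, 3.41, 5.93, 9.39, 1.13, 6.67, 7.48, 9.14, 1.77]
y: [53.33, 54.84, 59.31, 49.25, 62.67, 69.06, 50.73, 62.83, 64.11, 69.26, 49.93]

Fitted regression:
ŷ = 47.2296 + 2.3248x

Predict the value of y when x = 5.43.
ŷ = 59.8533

Plug x = 5.43 into the fitted line:

ŷ = 47.2296 + 2.3248 × 5.43
ŷ = 47.2296 + 12.6237
ŷ = 59.8533

This is a point prediction; actual observations scatter around it by roughly the residual standard deviation.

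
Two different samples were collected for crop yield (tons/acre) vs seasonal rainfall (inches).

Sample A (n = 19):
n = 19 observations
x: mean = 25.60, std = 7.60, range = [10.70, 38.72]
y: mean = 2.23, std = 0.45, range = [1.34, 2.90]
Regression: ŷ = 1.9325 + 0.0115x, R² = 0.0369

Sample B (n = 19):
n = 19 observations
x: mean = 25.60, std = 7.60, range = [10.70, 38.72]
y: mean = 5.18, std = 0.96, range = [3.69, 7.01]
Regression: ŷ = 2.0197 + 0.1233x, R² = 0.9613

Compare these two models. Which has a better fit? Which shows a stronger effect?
Model B has the better fit (R² = 0.9613 vs 0.0369). Model B shows the stronger effect (|β₁| = 0.1233 vs 0.0115).

Model Comparison:

Goodness of fit (R²):
- Model A: R² = 0.0369 → 3.69% of variance in crop yield explained
- Model B: R² = 0.9613 → 96.13% of variance in crop yield explained
- 0.9613 > 0.0369 → Model B has the better fit

Strength of effect — compare |β₁|:
- Model A: β₁ = 0.0115 → predicted crop yield rises 0.0115 tons/acre per additional inch of rainfall
- Model B: β₁ = 0.1233 → predicted crop yield rises 0.1233 tons/acre per additional inch of rainfall
- |0.0115| < |0.1233| → Model B shows the stronger marginal effect

Notes:
- R² measures how tightly points cluster around the line; β₁ measures how steep the line is — they answer different questions.
- A better fit (higher R²) doesn't necessarily mean a more important relationship.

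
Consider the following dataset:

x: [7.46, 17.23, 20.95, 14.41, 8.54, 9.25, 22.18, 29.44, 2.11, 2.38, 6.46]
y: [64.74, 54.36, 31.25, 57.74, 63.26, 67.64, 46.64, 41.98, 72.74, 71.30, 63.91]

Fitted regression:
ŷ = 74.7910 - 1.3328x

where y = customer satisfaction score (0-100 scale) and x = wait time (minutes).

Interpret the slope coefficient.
An increase of one minute in wait time is associated with a 1.3328 points decrease in predicted satisfaction score.

The slope coefficient β₁ = -1.3328 represents the marginal effect of wait time on satisfaction score.

Interpretation:
- Wait time up by 1 minute → predicted satisfaction score decreases by 1.3328 points
- This is a linear approximation: the same per-unit change is assumed across the whole observed x range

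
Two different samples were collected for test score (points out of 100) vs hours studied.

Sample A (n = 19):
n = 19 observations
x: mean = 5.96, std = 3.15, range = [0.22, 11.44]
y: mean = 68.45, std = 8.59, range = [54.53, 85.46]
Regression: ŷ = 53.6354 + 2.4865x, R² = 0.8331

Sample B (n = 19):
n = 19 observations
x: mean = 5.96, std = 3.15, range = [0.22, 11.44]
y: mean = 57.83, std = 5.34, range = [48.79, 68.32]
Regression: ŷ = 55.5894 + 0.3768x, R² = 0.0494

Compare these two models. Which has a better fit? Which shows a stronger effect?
Model A has the better fit (R² = 0.8331 vs 0.0494). Model A shows the stronger effect (|β₁| = 2.4865 vs 0.3768).

Model Comparison:

Goodness of fit (R²):
- Model A: R² = 0.8331 → 83.31% of variance in test score explained
- Model B: R² = 0.0494 → 4.94% of variance in test score explained
- 0.8331 > 0.0494 → Model A has the better fit

Effect size (slope magnitude):
- Model A: β₁ = 2.4865 → predicted test score rises 2.4865 points per additional hour of study time
- Model B: β₁ = 0.3768 → predicted test score rises 0.3768 points per additional hour of study time
- |2.4865| > |0.3768| → Model A shows the stronger marginal effect

Note: R² measures how tightly points cluster around the line; β₁ measures how steep the line is — they answer different questions.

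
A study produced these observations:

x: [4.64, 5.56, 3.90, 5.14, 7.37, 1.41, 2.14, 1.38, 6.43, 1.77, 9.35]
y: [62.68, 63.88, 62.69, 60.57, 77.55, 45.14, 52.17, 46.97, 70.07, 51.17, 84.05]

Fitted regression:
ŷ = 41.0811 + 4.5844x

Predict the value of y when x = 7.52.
ŷ = 75.5558

x = 7.52 lies inside the observed range [1.38, 9.35], so the fitted equation applies directly:

ŷ = 41.0811 + 4.5844 × 7.52
ŷ = 41.0811 + 34.4747
ŷ = 75.5558

This is the fitted mean response at that x — an individual observation would come with a wider prediction interval.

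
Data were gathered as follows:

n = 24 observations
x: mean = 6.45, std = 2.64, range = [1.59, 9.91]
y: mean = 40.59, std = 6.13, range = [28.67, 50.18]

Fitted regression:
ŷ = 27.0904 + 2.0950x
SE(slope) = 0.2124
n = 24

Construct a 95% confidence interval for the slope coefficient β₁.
The 95% CI for β₁ is (1.6545, 2.5355)

Confidence interval for the slope:

The 95% CI for β₁ is: β̂₁ ± t*(α/2, n-2) × SE(β̂₁)

Step 1: Find critical t-value
- Confidence level = 0.95
- Degrees of freedom = n - 2 = 24 - 2 = 22
- t*(α/2, 22) = 2.0739

Step 2: Calculate margin of error
Margin = 2.0739 × 0.2124 = 0.4405

Step 3: Construct interval
CI = 2.0950 ± 0.4405
CI = (1.6545, 2.5355)

Interpretation: We are 95% confident that the true slope β₁ lies between 1.6545 and 2.5355.
Since 0 is outside the interval, a two-sided test at α = 0.05 would reject H₀: β₁ = 0.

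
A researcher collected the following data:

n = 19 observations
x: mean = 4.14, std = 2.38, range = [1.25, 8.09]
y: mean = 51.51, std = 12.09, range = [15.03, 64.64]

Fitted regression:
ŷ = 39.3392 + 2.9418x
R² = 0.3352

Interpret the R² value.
The model explains 33.52% of the variance in y (R² = 0.3352), leaving 66.48% unexplained; the fit is moderate.

The coefficient of determination R² is the fraction of the total variation in y that the fitted line accounts for.

Here R² = 0.3352:
- Explained: 33.52% of the variation in y
- Unexplained (residual): 100% − 33.52% = 66.48%
- Rule of thumb (below 0.3 weak; 0.3 to below 0.7 moderate; 0.7 and above strong) → moderate

Equivalently, for simple linear regression R² = r², so |r| = √0.3352 ≈ 0.5790.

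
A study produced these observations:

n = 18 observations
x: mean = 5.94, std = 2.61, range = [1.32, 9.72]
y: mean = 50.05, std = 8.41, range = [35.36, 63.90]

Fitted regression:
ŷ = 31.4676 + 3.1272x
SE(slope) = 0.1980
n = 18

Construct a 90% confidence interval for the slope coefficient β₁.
The 90% CI for β₁ is (2.7815, 3.4729)

Confidence interval for the slope:

The 90% CI for β₁ is: β̂₁ ± t*(α/2, n-2) × SE(β̂₁)

Step 1: Find critical t-value
- Confidence level = 0.9
- Degrees of freedom = n - 2 = 18 - 2 = 16
- t*(α/2, 16) = 1.7459

Step 2: Calculate margin of error
Margin = 1.7459 × 0.1980 = 0.3457

Step 3: Construct interval
CI = 3.1272 ± 0.3457
CI = (2.7815, 3.4729)

Interpretation: each one-unit increase in x is associated with a change in mean y of between 2.7815 and 3.4729, with 90% confidence.
Both endpoints are positive, so the data support a genuinely positive slope at this confidence level.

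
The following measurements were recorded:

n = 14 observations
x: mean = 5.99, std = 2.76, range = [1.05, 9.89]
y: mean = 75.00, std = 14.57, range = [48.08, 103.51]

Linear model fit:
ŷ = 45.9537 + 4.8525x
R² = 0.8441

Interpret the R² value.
The model explains 84.41% of the variance in y (R² = 0.8441), leaving 15.59% unexplained; the fit is strong.

R² (coefficient of determination) measures the proportion of variance in y explained by the regression model.

Here R² = 0.8441:
- Explained: 84.41% of the variation in y
- Unexplained (residual): 100% − 84.41% = 15.59%
- Rule of thumb (below 0.3 weak; 0.3 to below 0.7 moderate; 0.7 and above strong) → strong

Equivalently, for simple linear regression R² = r², so |r| = √0.8441 ≈ 0.9187.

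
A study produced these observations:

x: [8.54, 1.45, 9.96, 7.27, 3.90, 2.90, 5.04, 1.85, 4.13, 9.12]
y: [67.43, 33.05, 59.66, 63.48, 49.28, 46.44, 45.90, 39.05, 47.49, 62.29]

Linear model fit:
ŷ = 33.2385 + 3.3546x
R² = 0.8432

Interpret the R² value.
About 84.32% of the variability in y is accounted for by the regression on x (R² = 0.8432) — a strong linear fit.

R² = 1 − SS_res/SS_tot compares the residual scatter to the total scatter of y about its mean.

Here R² = 0.8432:
- Explained: 84.32% of the variation in y
- Unexplained (residual): 100% − 84.32% = 15.68%
- Rule of thumb (below 0.3 weak; 0.3 to below 0.7 moderate; 0.7 and above strong) → strong

Note: R² says nothing about causation, and a high R² does not by itself mean the linear form is appropriate — check the residuals.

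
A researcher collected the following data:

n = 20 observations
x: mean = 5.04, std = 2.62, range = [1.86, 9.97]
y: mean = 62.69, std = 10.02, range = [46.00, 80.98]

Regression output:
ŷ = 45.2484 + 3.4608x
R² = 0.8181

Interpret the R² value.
About 81.81% of the variability in y is accounted for by the regression on x (R² = 0.8181) — a strong linear fit.

R² (coefficient of determination) measures the proportion of variance in y explained by the regression model.

Here R² = 0.8181:
- Explained: 81.81% of the variation in y
- Unexplained (residual): 100% − 81.81% = 18.19%
- Rule of thumb (below 0.3 weak; 0.3 to below 0.7 moderate; 0.7 and above strong) → strong

Note: R² says nothing about causation, and a high R² does not by itself mean the linear form is appropriate — check the residuals.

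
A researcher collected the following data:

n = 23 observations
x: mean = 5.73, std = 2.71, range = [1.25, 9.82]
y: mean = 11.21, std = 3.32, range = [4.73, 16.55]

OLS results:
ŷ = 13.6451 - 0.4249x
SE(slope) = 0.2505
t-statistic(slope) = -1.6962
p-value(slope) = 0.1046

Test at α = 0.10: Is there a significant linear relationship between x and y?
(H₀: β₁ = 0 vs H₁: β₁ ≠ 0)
Since p-value = 0.1046 ≥ α = 0.10, fail to reject H₀ — the slope is not significantly different from 0.

Hypothesis test for the slope coefficient:

H₀: β₁ = 0 (no linear relationship)
H₁: β₁ ≠ 0 (linear relationship exists)

Test statistic: t = β̂₁ / SE(β̂₁) = -0.4249 / 0.2505 = -1.6962

p = 0.1046: how often a slope estimate this far from 0 (in SE units) would arise by chance if β₁ were truly 0.

Decision rule: reject H₀ if p-value < α.
p-value = 0.1046 ≥ α = 0.10 → fail to reject H₀.

At α = 0.10 the data do not provide convincing evidence of a nonzero slope.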